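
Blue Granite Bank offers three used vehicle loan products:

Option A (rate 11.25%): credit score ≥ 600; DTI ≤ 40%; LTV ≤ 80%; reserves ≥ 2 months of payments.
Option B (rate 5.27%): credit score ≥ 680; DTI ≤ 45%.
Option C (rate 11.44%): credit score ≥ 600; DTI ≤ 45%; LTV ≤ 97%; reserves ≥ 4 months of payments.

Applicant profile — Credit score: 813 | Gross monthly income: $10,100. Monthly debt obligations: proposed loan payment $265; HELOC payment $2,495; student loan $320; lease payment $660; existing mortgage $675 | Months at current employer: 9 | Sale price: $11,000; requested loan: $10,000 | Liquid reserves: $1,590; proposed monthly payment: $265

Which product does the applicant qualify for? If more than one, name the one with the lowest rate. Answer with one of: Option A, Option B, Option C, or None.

Option B

Total debts = (265 + 2,495 + 320 + 660 + 675) = 4,415; DTI = 4,415/10,100 = 43.7%.
LTV = 10,000/11,000 = 90.9%.
Reserves = 1,590/265 = 6.0 months.
Option A: score 813 ≥ 600; DTI 43.7% > 40%; LTV 90.9% > 80%; reserves 6.0 ≥ 2 mo → does not qualify.
Option B: score 813 ≥ 680; DTI 43.7% ≤ 45% → qualifies.
Option C: score 813 ≥ 600; DTI 43.7% ≤ 45%; LTV 90.9% ≤ 97%; reserves 6.0 ≥ 4 mo → qualifies.
Qualifying: Option B, Option C. Lowest rate is 5.27% → Option B.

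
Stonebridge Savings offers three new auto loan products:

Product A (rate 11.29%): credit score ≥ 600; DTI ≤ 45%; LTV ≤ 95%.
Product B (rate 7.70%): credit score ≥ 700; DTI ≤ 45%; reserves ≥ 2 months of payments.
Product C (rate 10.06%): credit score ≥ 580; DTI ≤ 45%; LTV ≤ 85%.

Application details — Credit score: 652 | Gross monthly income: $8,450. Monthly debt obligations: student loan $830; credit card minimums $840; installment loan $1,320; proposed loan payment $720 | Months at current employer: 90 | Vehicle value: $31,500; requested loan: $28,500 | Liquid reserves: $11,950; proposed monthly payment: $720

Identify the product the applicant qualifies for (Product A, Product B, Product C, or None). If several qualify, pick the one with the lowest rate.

Product A

Total debts = (830 + 840 + 1,320 + 720) = 3,710; DTI = 3,710/8,450 = 43.9%.
LTV = 28,500/31,500 = 90.5%.
Reserves = 11,950/720 = 16.6 months.
Product A: score 652 ≥ 600; DTI 43.9% ≤ 45%; LTV 90.5% ≤ 95% → qualifies.
Product B: score 652 < 700; DTI 43.9% ≤ 45%; reserves 16.6 ≥ 2 mo → does not qualify.
Product C: score 652 ≥ 580; DTI 43.9% ≤ 45%; LTV 90.5% > 85% → does not qualify.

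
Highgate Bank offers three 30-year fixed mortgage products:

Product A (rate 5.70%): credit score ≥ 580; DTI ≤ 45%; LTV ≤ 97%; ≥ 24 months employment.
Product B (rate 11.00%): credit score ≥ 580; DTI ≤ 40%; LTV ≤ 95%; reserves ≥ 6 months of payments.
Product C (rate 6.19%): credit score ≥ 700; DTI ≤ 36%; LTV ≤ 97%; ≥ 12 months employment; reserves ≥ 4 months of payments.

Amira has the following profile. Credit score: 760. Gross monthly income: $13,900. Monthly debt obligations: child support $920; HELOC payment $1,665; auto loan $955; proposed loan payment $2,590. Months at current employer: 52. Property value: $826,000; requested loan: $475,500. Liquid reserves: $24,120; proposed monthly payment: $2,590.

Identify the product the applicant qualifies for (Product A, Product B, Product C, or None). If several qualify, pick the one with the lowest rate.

Total debts = (920 + 1,665 + 955 + 2,590) = 6,130; DTI = 6,130/13,900 = 44.1%.
LTV = 475,500/826,000 = 57.6%.
Reserves = 24,120/2,590 = 9.3 months.
Product A: score 760 ≥ 580; DTI 44.1% ≤ 45%; LTV 57.6% ≤ 97%; employment 52 ≥ 24 mo → qualifies.
Product B: score 760 ≥ 580; DTI 44.1% > 40%; LTV 57.6% ≤ 95%; reserves 9.3 ≥ 6 mo → does not qualify.
Product C: score 760 ≥ 700; DTI 44.1% > 36%; LTV 57.6% ≤ 97%; employment 52 ≥ 12 mo; reserves 9.3 ≥ 4 mo → does not qualify.

Product A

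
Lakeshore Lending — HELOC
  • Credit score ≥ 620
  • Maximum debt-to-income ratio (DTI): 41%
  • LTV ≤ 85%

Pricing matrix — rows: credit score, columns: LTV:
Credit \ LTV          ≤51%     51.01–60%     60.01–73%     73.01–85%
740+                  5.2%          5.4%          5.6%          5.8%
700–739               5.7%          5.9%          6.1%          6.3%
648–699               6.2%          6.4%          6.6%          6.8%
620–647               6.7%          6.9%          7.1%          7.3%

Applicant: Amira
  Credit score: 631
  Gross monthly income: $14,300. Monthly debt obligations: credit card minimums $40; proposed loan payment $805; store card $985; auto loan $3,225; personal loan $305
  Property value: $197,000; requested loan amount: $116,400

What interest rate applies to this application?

6.9%

Credit score 631 ≥ 620; Total monthly debts = (40 + 805 + 985 + 3,225 + 305) = 5,360. Debt-to-income = 5,360/14,300 = 37.5% — meets 41% limit
LTV = 116,400/197,000 = 59.1% ≤ 85%
Score 631 is in the 620–647 band; LTV 59.1% is in the 51.01–60% band → 6.9%.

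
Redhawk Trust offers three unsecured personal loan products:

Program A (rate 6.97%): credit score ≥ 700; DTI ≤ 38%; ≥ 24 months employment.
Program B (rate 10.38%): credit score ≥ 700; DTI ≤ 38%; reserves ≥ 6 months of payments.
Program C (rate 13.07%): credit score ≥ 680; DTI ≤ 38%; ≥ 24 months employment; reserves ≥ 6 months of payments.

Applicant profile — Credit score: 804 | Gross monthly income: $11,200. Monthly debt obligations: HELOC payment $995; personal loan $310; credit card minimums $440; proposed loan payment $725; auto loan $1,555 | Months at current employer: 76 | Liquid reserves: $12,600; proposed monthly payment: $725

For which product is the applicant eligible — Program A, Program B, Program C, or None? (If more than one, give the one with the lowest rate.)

Total debts = (995 + 310 + 440 + 725 + 1,555) = 4,025; DTI = 4,025/11,200 = 35.9%.
Reserves = 12,600/725 = 17.4 months.
Program A: score 804 ≥ 700; DTI 35.9% ≤ 38%; employment 76 ≥ 24 mo → qualifies.
Program B: score 804 ≥ 700; DTI 35.9% ≤ 38%; reserves 17.4 ≥ 6 mo → qualifies.
Program C: score 804 ≥ 680; DTI 35.9% ≤ 38%; employment 76 ≥ 24 mo; reserves 17.4 ≥ 6 mo → qualifies.
Qualifying: Program A, Program B, Program C. Lowest rate is 6.97% → Program A.

Program A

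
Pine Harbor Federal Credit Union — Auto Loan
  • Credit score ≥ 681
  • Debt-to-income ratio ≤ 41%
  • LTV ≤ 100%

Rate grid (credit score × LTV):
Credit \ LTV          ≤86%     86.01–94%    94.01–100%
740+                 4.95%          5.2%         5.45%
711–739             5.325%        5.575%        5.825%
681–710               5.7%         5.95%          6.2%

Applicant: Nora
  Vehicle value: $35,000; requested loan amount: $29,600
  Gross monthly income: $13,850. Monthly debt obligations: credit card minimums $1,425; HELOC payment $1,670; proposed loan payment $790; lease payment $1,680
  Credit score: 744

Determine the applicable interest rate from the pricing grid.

4.95%

Credit score 744 ≥ 681; Total monthly debts = (1,425 + 1,670 + 790 + 1,680) = 5,565. DTI = 5,565/13,850 = 40.2% ≤ 41%
Loan-to-value = 29,600/35,000 = 84.6% — pass (100% max)
Row: 744 falls in 740+. Column: 84.6% falls in ≤86%. Rate = 4.95%.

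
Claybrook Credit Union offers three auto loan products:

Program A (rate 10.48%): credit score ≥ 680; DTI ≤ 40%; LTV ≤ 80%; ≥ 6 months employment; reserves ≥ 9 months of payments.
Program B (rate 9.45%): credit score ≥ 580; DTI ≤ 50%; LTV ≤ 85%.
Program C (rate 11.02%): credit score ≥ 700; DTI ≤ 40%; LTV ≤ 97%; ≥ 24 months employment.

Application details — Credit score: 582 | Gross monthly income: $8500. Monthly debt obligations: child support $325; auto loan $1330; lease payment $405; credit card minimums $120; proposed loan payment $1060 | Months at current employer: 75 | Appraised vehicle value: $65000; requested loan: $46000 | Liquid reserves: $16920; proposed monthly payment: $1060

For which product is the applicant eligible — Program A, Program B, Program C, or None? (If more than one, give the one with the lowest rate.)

Total debts = (325 + 1,330 + 405 + 120 + 1,060) = 3,240; DTI = 3,240/8,500 = 38.1%.
LTV = 46,000/65,000 = 70.8%.
Reserves = 16,920/1,060 = 16.0 months.
Program A: score 582 < 680; DTI 38.1% ≤ 40%; LTV 70.8% ≤ 80%; employment 75 ≥ 6 mo; reserves 16.0 ≥ 9 mo → does not qualify.
Program B: score 582 ≥ 580; DTI 38.1% ≤ 50%; LTV 70.8% ≤ 85% → qualifies.
Program C: score 582 < 700; DTI 38.1% ≤ 40%; LTV 70.8% ≤ 97%; employment 75 ≥ 24 mo → does not qualify.

Program B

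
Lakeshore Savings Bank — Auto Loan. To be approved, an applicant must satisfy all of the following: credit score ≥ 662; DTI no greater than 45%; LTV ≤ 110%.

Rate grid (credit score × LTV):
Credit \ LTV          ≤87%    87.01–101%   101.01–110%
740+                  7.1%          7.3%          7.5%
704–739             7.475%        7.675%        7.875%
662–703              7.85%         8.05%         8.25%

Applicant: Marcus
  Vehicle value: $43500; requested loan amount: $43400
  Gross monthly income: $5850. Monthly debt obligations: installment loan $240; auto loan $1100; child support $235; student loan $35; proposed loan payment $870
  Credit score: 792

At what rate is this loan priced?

Credit score 792 ≥ 662; Total monthly debts = (240 + 1,100 + 235 + 35 + 870) = 2,480. Debt-to-income = 2,480/5,850 = 42.4% — meets 45% limit
LTV = 43,400/43,500 = 99.8% ≤ 110%
Row: 792 falls in 740+. Column: 99.8% falls in 87.01–101%. Rate = 7.3%.

7.3%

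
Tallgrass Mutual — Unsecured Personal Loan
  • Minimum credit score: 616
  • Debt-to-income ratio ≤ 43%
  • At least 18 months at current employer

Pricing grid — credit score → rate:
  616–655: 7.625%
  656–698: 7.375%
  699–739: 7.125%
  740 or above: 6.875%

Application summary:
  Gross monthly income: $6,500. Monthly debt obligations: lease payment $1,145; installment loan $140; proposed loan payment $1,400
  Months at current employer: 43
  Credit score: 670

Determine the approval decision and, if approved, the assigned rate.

Approved at 7.375%

Credit score 670 ≥ 616 (meets minimum)
Total monthly debts = (1,145 + 140 + 1,400) = 2,685. Debt-to-income = 2,685/6,500 = 41.3% — meets 43% limit
Employment 43 ≥ 18 months
All requirements met. Score 670 falls in the 656–698 tier → 7.375%.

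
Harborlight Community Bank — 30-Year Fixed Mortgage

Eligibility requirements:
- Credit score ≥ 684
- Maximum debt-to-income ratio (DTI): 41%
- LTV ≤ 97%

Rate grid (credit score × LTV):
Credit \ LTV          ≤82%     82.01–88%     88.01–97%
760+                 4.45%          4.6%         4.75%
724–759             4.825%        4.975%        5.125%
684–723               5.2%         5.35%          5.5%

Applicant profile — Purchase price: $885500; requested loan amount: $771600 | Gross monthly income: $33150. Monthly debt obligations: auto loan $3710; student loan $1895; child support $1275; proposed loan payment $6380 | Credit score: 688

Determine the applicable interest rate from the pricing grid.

Credit score 688 ≥ 684; Total monthly debts = (3,710 + 1,895 + 1,275 + 6,380) = 13,260. DTI = 13,260/33,150 = 40% ≤ 41%
LTV: 771,600 ÷ 885,500 = 87.1%, within 97% cap
Credit 688 → row 684–723; LTV 87.1% → column 82.01–88%. Grid cell → 5.35%.

5.35%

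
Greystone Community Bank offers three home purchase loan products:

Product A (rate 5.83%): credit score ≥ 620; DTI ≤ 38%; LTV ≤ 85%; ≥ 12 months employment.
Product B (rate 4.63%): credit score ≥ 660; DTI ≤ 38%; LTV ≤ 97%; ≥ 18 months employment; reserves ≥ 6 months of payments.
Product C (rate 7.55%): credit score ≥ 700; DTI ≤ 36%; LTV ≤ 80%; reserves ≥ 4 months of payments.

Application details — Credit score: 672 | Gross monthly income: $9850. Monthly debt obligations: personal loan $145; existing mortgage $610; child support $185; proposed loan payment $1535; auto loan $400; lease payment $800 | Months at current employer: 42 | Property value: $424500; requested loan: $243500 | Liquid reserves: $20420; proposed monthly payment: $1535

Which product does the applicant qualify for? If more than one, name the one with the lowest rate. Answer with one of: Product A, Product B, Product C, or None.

Product B

Total debts = (145 + 610 + 185 + 1,535 + 400 + 800) = 3,675; DTI = 3,675/9,850 = 37.3%.
LTV = 243,500/424,500 = 57.4%.
Reserves = 20,420/1,535 = 13.3 months.
Product A: score 672 ≥ 620; DTI 37.3% ≤ 38%; LTV 57.4% ≤ 85%; employment 42 ≥ 12 mo → qualifies.
Product B: score 672 ≥ 660; DTI 37.3% ≤ 38%; LTV 57.4% ≤ 97%; employment 42 ≥ 18 mo; reserves 13.3 ≥ 6 mo → qualifies.
Product C: score 672 < 700; DTI 37.3% > 36%; LTV 57.4% ≤ 80%; reserves 13.3 ≥ 4 mo → does not qualify.
Qualifying: Product A, Product B. Lowest rate is 4.63% → Product B.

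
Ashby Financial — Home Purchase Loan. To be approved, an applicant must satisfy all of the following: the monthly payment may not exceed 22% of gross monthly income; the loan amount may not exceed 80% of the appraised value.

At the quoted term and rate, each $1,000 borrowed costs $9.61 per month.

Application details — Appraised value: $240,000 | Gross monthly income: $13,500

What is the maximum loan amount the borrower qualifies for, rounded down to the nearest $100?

$192,000

Payment cap: 22% × $13,500 = $2,970/month.
At $9.61 per $1,000, that supports 2,970/9.61 × 1,000 ≈ $309,053 → $309,000.
LTV cap: 80% × $240,000 = $192,000 → $192,000.
Binding constraint: loan-to-value.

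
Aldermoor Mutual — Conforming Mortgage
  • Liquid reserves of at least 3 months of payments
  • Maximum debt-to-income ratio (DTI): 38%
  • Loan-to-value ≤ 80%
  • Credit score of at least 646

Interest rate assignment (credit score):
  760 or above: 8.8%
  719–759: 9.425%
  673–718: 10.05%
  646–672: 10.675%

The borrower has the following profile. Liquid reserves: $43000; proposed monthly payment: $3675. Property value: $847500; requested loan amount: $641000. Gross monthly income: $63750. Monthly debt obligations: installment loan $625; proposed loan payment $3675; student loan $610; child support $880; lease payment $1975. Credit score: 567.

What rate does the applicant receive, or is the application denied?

Denied

Credit score 567 < 646 (below minimum)
Loan-to-value = 641,000/847,500 = 75.6% — pass (80% max)
Reserves = 43,000/3,675 = 11.7 months ≥ 3
Total monthly debts = (625 + 3,675 + 610 + 880 + 1,975) = 7,765. DTI = 7,765/63,750 = 12.2% ≤ 38%
Not all requirements met → denied.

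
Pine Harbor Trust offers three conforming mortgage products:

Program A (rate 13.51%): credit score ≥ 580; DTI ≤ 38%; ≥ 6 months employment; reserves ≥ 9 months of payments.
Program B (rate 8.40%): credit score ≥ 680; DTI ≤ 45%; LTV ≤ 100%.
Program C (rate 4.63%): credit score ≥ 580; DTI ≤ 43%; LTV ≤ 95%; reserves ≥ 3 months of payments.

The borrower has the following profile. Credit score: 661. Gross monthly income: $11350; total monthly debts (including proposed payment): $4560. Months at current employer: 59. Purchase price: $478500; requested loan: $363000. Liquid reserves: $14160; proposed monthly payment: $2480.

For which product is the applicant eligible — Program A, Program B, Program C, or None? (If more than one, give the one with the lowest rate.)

Program C

DTI = 4,560/11,350 = 40.2%.
LTV = 363,000/478,500 = 75.9%.
Reserves = 14,160/2,480 = 5.7 months.
Program A: score 661 ≥ 580; DTI 40.2% > 38%; employment 59 ≥ 6 mo; reserves 5.7 < 9 mo → does not qualify.
Program B: score 661 < 680; DTI 40.2% ≤ 45%; LTV 75.9% ≤ 100% → does not qualify.
Program C: score 661 ≥ 580; DTI 40.2% ≤ 43%; LTV 75.9% ≤ 95%; reserves 5.7 ≥ 3 mo → qualifies.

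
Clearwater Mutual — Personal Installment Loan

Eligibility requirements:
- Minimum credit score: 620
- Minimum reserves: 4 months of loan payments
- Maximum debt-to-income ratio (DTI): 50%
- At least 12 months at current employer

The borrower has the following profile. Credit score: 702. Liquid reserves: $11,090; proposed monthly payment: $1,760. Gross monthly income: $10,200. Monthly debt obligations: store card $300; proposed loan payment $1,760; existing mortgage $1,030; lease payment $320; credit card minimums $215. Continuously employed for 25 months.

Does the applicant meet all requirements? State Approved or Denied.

Credit score 702 ≥ 620 (meets)
Liquid reserves cover 11,090/1,760 = 6.3 months — ≥ 4 required
Total monthly debts = (300 + 1,760 + 1,030 + 320 + 215) = 3,625. DTI: 3,625 ÷ 10,200 = 35.5%, within the 50% cap
Employment 25 ≥ 12 months
All criteria satisfied.

Approved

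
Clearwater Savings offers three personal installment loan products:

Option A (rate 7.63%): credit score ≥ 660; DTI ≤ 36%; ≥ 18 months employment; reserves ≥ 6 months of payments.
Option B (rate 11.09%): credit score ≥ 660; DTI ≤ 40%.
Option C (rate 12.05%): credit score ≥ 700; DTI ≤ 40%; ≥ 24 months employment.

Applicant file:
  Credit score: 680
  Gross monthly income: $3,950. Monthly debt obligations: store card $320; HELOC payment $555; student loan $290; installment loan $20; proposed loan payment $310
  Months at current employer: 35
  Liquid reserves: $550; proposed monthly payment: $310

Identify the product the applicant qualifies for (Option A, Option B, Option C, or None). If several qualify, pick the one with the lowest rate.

Total debts = (320 + 555 + 290 + 20 + 310) = 1,495; DTI = 1,495/3,950 = 37.8%.
Reserves = 550/310 = 1.8 months.
Option A: score 680 ≥ 660; DTI 37.8% > 36%; employment 35 ≥ 18 mo; reserves 1.8 < 6 mo → does not qualify.
Option B: score 680 ≥ 660; DTI 37.8% ≤ 40% → qualifies.
Option C: score 680 < 700; DTI 37.8% ≤ 40%; employment 35 ≥ 24 mo → does not qualify.

Option B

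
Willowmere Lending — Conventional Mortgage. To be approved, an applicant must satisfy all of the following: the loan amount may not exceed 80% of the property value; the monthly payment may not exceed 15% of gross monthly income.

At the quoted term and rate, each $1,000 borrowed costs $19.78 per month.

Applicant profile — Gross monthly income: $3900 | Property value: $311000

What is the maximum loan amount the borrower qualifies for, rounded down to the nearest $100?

Payment cap: 15% × $3,900 = $585/month.
At $19.78 per $1,000, that supports 585/19.78 × 1,000 ≈ $29,575 → $29,500.
LTV cap: 80% × $311,000 = $248,800 → $248,800.
Binding constraint: payment-to-income.

$29,500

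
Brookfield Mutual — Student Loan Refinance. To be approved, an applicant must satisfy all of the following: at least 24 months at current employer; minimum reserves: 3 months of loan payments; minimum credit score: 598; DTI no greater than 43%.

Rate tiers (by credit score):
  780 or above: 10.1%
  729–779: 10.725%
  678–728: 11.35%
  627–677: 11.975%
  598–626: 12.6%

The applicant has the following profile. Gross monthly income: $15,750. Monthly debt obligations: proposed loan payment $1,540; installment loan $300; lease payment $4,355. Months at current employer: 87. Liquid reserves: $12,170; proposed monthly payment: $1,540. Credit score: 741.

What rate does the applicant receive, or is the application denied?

Credit score 741 ≥ 598 (meets minimum)
Total monthly debts = (1,540 + 300 + 4,355) = 6,195. DTI: 6,195 ÷ 15,750 = 39.3%, within the 43% cap
Reserves = 12,170/1,540 = 7.9 months ≥ 3
Employment 87 ≥ 24 months
All requirements met. Score 741 falls in the 729–779 tier → 10.725%.

Approved at 10.725%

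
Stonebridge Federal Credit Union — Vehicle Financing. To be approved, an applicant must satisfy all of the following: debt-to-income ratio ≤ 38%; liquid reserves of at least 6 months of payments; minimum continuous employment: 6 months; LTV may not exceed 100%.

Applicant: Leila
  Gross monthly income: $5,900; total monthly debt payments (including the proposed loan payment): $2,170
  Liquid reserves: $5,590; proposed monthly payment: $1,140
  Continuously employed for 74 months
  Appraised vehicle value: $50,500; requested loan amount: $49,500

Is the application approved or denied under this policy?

DTI = 2,170/5,900 = 36.8% ≤ 38%
Reserves: 5,590 ÷ 1,140 = 4.9 months (below 6-month minimum)
Employment 74 ≥ 6 months
LTV: 49,500 ÷ 50,500 = 98%, within 100% cap
Fails on reserves.

Denied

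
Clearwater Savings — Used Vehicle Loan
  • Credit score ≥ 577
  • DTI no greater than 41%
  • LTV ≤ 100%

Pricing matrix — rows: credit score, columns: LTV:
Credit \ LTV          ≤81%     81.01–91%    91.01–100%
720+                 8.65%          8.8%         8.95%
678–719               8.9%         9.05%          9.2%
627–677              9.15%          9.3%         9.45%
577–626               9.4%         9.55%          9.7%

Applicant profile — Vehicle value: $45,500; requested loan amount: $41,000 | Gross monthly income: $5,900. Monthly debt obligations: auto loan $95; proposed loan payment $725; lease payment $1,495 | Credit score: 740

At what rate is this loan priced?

8.8%

Credit score 740 ≥ 577; Total monthly debts = (95 + 725 + 1,495) = 2,315. Debt-to-income = 2,315/5,900 = 39.2% — meets 41% limit
LTV = 41,000/45,500 = 90.1% ≤ 100%
Row: 740 falls in 720+. Column: 90.1% falls in 81.01–91%. Rate = 8.8%.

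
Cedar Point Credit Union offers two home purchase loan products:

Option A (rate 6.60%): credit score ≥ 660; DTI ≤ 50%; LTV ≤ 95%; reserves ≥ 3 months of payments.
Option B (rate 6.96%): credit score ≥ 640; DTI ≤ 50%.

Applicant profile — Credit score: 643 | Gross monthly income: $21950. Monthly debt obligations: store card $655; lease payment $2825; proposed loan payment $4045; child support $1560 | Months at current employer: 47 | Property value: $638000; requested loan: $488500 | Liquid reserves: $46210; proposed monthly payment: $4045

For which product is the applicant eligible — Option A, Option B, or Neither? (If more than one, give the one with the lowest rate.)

Total debts = (655 + 2,825 + 4,045 + 1,560) = 9,085; DTI = 9,085/21,950 = 41.4%.
LTV = 488,500/638,000 = 76.6%.
Reserves = 46,210/4,045 = 11.4 months.
Option A: score 643 < 660; DTI 41.4% ≤ 50%; LTV 76.6% ≤ 95%; reserves 11.4 ≥ 3 mo → does not qualify.
Option B: score 643 ≥ 640; DTI 41.4% ≤ 50% → qualifies.

Option B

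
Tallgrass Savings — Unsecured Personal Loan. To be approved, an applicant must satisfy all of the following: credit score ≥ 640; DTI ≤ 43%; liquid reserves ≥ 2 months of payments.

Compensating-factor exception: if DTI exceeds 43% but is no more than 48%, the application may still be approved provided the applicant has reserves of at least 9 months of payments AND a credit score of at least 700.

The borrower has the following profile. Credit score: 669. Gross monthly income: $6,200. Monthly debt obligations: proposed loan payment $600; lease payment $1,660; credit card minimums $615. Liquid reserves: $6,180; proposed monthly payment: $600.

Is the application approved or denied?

Credit score 669 ≥ 640 (meets base)
Total debts = (600 + 1,660 + 615) = 2,875. DTI = 2,875/6,200 = 46.4% > 43% — standard DTI limit exceeded.
Liquid reserves cover 6,180/600 = 10.3 months — ≥ 2 required
DTI 46.4% is within the 43%–48% exception band; checking compensating factors.
Reserves 10.3 ≥ 9 months; credit score 669 < 700.
Compensating-factor requirement not fully met.

Denied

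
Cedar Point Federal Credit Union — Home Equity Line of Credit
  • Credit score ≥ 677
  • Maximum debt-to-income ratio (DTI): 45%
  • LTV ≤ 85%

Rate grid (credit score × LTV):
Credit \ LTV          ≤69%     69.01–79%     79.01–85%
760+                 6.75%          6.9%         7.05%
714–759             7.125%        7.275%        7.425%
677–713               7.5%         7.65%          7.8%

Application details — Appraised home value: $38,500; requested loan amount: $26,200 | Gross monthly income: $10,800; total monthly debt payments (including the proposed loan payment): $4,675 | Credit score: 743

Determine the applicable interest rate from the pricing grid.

7.125%

Credit score 743 ≥ 677; DTI = 4,675/10,800 = 43.3% ≤ 45%
LTV = 26,200/38,500 = 68.1% ≤ 85%
Score 743 is in the 714–759 band; LTV 68.1% is in the ≤69% band → 7.125%.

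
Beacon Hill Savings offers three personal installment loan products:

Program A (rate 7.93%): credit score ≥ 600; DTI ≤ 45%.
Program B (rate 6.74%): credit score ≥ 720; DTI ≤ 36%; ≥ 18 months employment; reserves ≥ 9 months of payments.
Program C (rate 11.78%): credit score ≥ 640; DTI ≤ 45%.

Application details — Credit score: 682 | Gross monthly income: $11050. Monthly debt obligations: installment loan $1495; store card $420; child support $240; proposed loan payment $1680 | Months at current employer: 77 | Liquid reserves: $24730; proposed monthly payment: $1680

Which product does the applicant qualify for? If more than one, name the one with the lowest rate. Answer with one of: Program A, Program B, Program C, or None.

Total debts = (1,495 + 420 + 240 + 1,680) = 3,835; DTI = 3,835/11,050 = 34.7%.
Reserves = 24,730/1,680 = 14.7 months.
Program A: score 682 ≥ 600; DTI 34.7% ≤ 45% → qualifies.
Program B: score 682 < 720; DTI 34.7% ≤ 36%; employment 77 ≥ 18 mo; reserves 14.7 ≥ 9 mo → does not qualify.
Program C: score 682 ≥ 640; DTI 34.7% ≤ 45% → qualifies.
Qualifying: Program A, Program C. Lowest rate is 7.93% → Program A.

Program A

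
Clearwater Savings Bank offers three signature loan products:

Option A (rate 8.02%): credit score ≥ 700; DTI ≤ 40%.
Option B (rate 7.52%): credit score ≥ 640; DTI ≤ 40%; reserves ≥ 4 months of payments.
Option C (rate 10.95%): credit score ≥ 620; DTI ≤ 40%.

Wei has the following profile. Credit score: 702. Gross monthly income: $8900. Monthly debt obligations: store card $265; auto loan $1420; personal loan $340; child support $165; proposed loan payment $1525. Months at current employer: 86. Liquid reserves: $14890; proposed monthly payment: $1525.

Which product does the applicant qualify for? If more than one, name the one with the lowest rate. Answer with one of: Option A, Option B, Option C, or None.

None

Total debts = (265 + 1,420 + 340 + 165 + 1,525) = 3,715; DTI = 3,715/8,900 = 41.7%.
Reserves = 14,890/1,525 = 9.8 months.
Option A: score 702 ≥ 700; DTI 41.7% > 40% → does not qualify.
Option B: score 702 ≥ 640; DTI 41.7% > 40%; reserves 9.8 ≥ 4 mo → does not qualify.
Option C: score 702 ≥ 620; DTI 41.7% > 40% → does not qualify.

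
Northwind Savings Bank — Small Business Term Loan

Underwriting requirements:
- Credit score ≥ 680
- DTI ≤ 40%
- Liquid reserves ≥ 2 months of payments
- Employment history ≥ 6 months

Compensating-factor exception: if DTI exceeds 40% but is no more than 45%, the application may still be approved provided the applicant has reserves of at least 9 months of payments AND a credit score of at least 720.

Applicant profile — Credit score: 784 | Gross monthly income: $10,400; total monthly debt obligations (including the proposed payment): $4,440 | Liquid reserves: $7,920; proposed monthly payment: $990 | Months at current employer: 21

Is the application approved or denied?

Denied

Credit score 784 ≥ 680 (meets base)
DTI: 4,440 ÷ 10,400 = 42.7%, over the 40% base limit.
Reserves = 7,920/990 = 8.0 months ≥ 2
Employment 21 ≥ 6 months
DTI 42.7% is within the 40%–45% exception band; checking compensating factors.
Reserves 8.0 < 9 months; credit score 784 ≥ 720.
Override conditions not both satisfied; exception does not apply.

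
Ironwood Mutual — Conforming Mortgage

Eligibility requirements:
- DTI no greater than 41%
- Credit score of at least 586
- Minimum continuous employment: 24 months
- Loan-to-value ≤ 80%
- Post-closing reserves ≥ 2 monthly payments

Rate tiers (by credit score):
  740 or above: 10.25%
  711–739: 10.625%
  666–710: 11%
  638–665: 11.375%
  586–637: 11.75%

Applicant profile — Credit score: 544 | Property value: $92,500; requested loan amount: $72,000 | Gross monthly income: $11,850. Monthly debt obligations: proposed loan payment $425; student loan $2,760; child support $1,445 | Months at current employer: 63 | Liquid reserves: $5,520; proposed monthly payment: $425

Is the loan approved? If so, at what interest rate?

Credit score 544 < 586 (below minimum)
Employment 63 ≥ 24 months
LTV: 72,000 ÷ 92,500 = 77.8%, within 80% cap
Total monthly debts = (425 + 2,760 + 1,445) = 4,630. Debt-to-income = 4,630/11,850 = 39.1% — meets 41% limit
Reserves: 5,520 ÷ 425 = 13.0 months (meets 2-month minimum)
Not all requirements met → denied.

Denied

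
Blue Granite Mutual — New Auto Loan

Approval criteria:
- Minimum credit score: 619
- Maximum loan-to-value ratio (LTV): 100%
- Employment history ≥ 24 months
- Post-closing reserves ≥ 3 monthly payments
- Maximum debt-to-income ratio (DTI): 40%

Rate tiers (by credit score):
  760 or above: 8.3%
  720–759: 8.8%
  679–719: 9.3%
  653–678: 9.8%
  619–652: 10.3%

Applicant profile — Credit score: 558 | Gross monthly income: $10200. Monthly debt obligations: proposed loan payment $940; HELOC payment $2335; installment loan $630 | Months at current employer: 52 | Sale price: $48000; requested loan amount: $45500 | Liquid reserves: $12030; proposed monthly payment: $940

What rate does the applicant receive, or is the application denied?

Credit score 558 < 619 (below minimum)
Employment 52 ≥ 24 months
LTV = 45,500/48,000 = 94.8% ≤ 100%
Reserves: 12,030 ÷ 940 = 12.8 months (meets 3-month minimum)
Total monthly debts = (940 + 2,335 + 630) = 3,905. Debt-to-income = 3,905/10,200 = 38.3% — meets 40% limit
Not all requirements met → denied.

Denied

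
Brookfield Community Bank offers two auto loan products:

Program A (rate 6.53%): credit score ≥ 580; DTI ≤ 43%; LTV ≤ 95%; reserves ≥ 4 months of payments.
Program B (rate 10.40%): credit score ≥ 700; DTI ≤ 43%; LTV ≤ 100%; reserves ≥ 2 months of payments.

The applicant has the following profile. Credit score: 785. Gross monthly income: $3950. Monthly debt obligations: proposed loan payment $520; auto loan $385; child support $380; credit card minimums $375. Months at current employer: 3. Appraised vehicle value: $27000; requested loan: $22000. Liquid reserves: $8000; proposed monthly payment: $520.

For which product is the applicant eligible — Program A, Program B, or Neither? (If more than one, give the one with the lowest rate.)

Total debts = (520 + 385 + 380 + 375) = 1,660; DTI = 1,660/3,950 = 42%.
LTV = 22,000/27,000 = 81.5%.
Reserves = 8,000/520 = 15.4 months.
Program A: score 785 ≥ 580; DTI 42% ≤ 43%; LTV 81.5% ≤ 95%; reserves 15.4 ≥ 4 mo → qualifies.
Program B: score 785 ≥ 700; DTI 42% ≤ 43%; LTV 81.5% ≤ 100%; reserves 15.4 ≥ 2 mo → qualifies.
Qualifying: Program A, Program B. Lowest rate is 6.53% → Program A.

Program A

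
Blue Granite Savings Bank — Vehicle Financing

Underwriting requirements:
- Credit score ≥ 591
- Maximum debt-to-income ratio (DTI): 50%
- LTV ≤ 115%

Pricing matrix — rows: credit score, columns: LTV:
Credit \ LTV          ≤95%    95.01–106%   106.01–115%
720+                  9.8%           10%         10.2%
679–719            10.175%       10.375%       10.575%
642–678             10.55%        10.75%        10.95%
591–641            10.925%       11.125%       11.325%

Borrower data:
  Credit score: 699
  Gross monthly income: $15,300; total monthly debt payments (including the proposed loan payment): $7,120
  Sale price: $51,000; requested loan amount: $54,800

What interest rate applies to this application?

Credit score 699 ≥ 591; DTI: 7,120 ÷ 15,300 = 46.5%, within the 50% cap
Loan-to-value = 54,800/51,000 = 107.5% — pass (115% max)
Score 699 is in the 679–719 band; LTV 107.5% is in the 106.01–115% band → 10.575%.

10.575%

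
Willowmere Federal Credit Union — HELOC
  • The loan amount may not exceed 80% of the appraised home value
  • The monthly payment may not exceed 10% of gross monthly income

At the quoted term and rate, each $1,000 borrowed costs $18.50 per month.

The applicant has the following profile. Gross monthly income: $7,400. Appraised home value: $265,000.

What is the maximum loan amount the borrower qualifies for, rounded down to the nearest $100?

Payment cap: 10% × $7,400 = $740/month.
At $18.50 per $1,000, that supports 740/18.50 × 1,000 ≈ $40,000 → $40,000.
LTV cap: 80% × $265,000 = $212,000 → $212,000.
Binding constraint: payment-to-income.

$40,000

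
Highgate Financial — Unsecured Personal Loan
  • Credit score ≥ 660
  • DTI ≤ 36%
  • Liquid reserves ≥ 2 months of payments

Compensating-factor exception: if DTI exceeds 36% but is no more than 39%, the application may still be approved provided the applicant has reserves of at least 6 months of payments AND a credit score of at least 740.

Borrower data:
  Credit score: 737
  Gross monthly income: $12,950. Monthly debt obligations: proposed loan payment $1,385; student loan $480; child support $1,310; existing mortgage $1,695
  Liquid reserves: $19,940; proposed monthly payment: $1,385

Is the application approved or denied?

Credit score 737 ≥ 660 (meets base)
Total debts = (1,385 + 480 + 1,310 + 1,695) = 4,870. DTI: 4,870 ÷ 12,950 = 37.6%, over the 36% base limit.
Reserves: 19,940 ÷ 1,385 = 14.4 months (meets 2-month minimum)
37.6% falls in the override range (36%–39%), so the compensating-factor test applies.
Reserves 14.4 ≥ 6 months; credit score 737 < 740.
Compensating-factor requirement not fully met.

Denied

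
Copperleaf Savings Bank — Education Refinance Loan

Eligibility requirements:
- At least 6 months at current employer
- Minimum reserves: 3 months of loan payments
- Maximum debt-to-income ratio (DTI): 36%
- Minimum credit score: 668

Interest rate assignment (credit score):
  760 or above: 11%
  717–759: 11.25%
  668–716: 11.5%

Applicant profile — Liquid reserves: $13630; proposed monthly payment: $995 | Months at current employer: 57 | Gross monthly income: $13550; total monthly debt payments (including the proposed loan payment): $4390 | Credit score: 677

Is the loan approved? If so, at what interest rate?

Approved at 11.5%

Credit score 677 ≥ 668 (meets minimum)
Debt-to-income = 4,390/13,550 = 32.4% — meets 36% limit
Employment 57 ≥ 6 months
Liquid reserves cover 13,630/995 = 13.7 months — ≥ 3 required
All requirements met. Score 677 falls in the 668–716 tier → 11.5%.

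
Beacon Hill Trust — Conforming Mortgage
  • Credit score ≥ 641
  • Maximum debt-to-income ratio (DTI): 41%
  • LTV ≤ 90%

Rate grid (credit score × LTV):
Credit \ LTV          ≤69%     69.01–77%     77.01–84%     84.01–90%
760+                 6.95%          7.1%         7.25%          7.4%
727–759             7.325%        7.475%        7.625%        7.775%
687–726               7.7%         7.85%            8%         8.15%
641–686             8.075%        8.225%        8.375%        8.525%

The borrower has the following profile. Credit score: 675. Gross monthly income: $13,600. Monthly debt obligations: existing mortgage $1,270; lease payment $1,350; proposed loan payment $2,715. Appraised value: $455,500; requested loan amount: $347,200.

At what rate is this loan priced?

8.225%

Credit score 675 ≥ 641; Total monthly debts = (1,270 + 1,350 + 2,715) = 5,335. DTI: 5,335 ÷ 13,600 = 39.2%, within the 41% cap
LTV = 347,200/455,500 = 76.2% ≤ 90%
Credit 675 → row 641–686; LTV 76.2% → column 69.01–77%. Grid cell → 8.225%.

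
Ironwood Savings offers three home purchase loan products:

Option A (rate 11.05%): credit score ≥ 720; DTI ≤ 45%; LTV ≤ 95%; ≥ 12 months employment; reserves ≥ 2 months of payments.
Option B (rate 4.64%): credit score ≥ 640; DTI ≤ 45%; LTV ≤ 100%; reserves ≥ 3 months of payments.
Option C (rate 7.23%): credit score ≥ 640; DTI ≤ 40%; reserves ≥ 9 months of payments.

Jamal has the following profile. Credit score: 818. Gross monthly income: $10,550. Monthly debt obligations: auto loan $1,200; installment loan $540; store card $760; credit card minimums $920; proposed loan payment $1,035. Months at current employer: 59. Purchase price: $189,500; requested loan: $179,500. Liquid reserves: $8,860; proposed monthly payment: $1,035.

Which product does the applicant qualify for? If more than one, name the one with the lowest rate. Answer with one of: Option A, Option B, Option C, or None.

Total debts = (1,200 + 540 + 760 + 920 + 1,035) = 4,455; DTI = 4,455/10,550 = 42.2%.
LTV = 179,500/189,500 = 94.7%.
Reserves = 8,860/1,035 = 8.6 months.
Option A: score 818 ≥ 720; DTI 42.2% ≤ 45%; LTV 94.7% ≤ 95%; employment 59 ≥ 12 mo; reserves 8.6 ≥ 2 mo → qualifies.
Option B: score 818 ≥ 640; DTI 42.2% ≤ 45%; LTV 94.7% ≤ 100%; reserves 8.6 ≥ 3 mo → qualifies.
Option C: score 818 ≥ 640; DTI 42.2% > 40%; reserves 8.6 < 9 mo → does not qualify.
Qualifying: Option A, Option B. Lowest rate is 4.64% → Option B.

Option B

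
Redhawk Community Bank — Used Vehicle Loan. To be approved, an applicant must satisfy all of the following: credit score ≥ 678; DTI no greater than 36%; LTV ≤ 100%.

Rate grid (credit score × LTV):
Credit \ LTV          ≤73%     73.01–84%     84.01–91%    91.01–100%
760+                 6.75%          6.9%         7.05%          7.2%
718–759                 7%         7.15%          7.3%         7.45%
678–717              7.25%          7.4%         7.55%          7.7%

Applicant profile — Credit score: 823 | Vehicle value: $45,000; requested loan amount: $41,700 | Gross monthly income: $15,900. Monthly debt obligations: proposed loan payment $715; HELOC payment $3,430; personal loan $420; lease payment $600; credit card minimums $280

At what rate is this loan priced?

7.2%

Credit score 823 ≥ 678; Total monthly debts = (715 + 3,430 + 420 + 600 + 280) = 5,445. DTI = 5,445/15,900 = 34.2% ≤ 36%
Loan-to-value = 41,700/45,000 = 92.7% — pass (100% max)
Credit 823 → row 760+; LTV 92.7% → column 91.01–100%. Grid cell → 7.2%.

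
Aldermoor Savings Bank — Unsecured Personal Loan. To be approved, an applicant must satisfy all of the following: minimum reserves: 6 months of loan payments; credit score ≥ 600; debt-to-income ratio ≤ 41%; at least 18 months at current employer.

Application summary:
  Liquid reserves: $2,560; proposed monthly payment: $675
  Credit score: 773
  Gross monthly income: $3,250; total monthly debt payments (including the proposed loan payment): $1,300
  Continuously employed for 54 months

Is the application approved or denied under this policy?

Denied

Reserves = 2,560/675 = 3.8 months < 6
Credit score 773 ≥ 600 (meets)
DTI: 1,300 ÷ 3,250 = 40%, within the 41% cap
Employment 54 ≥ 18 months
Fails on reserves.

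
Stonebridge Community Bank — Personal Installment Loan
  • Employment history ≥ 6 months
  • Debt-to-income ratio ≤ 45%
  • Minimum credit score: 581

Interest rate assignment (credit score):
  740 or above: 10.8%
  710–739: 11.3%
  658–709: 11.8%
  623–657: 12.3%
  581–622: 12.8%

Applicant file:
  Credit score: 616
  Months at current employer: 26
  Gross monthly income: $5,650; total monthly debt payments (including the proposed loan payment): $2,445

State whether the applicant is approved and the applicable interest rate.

Approved at 12.8%

Credit score 616 ≥ 581 (meets minimum)
Employment 26 ≥ 6 months
DTI: 2,445 ÷ 5,650 = 43.3%, within the 45% cap
All requirements met. Score 616 falls in the 581–622 tier → 12.8%.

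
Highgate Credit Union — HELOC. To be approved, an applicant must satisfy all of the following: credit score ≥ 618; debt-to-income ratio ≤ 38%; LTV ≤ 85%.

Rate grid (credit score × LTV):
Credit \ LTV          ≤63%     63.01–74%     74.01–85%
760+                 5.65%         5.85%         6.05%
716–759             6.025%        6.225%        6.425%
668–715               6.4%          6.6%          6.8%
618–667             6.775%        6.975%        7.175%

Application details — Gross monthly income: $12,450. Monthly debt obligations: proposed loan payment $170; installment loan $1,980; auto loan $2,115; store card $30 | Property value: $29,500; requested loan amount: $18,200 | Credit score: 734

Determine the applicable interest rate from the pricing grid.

Credit score 734 ≥ 618; Total monthly debts = (170 + 1,980 + 2,115 + 30) = 4,295. DTI = 4,295/12,450 = 34.5% ≤ 38%
Loan-to-value = 18,200/29,500 = 61.7% — pass (85% max)
Row: 734 falls in 716–759. Column: 61.7% falls in ≤63%. Rate = 6.025%.

6.025%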